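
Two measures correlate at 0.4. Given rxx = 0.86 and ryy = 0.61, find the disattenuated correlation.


r_corrected = rxy / sqrt(rxx * ryy)
= 0.4 / sqrt(0.86 * 0.61)
= 0.4 / sqrt(0.5246)
= 0.4 / 0.724293
r_corrected = 0.5523

0.5523


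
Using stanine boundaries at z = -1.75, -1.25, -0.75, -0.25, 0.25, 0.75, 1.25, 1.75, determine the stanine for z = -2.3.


Stanine boundaries: [-1.75, -1.25, -0.75, -0.25, 0.25, 0.75, 1.25, 1.75]
z = -2.3
Check each boundary:
  z < -1.75
  z < -1.25
  z < -0.75
  z < -0.25
  z < 0.25
  z < 0.75
  z < 1.25
  z < 1.75
Highest qualifying boundary gives stanine = 1

1


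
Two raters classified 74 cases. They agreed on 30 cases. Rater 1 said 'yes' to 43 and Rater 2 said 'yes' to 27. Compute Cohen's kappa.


P_o = 30/74 = 0.405405
P_e = (43*27 + 31*47) / 5476 = 0.478086
kappa = (P_o - P_e) / (1 - P_e)
kappa = (0.405405 - 0.478086) / (1 - 0.478086)
kappa = -0.1393

-0.1393


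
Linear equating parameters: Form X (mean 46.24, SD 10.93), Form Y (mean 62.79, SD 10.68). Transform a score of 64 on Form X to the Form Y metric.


slope = SD_Y / SD_X = 10.68 / 10.93 ~ 0.9771
intercept = mean_Y - slope * mean_X = 62.79 - (10.68 / 10.93) * 46.24 ~ 17.6076
Y = slope * X + intercept. To avoid rounding drift from the rounded slope/intercept, evaluate the equivalent form Y = mean_Y + SD_Y * (X - mean_X) / SD_X at full precision:
Y = 62.79 + 10.68 * (64 - 46.24) / 10.93
Y = 62.79 + 10.68 * 17.76 / 10.93
Y = 62.79 + 189.6768 / 10.93
Y = 62.79 + 17.3538
Y = 80.1438

80.1438


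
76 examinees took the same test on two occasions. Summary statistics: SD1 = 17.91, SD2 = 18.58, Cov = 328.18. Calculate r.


r = cov(X,Y) / (SD_X * SD_Y)
r = 328.18 / (17.91 * 18.58)
r = 328.18 / 332.7678
r = 0.9862

0.9862


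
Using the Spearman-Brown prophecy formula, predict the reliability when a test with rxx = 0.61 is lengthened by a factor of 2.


r_new = (n * rxx) / (1 + (n-1) * rxx)
r_new = (2 * 0.61) / (1 + 1 * 0.61)
r_new = 1.22 / 1.61
r_new = 0.7578

0.7578


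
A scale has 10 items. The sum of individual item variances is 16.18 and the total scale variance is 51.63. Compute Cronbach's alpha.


alpha = (k/(k-1)) * (1 - sum(si^2)/s_total^2)
= (10/9) * (1 - 16.18/51.63)
alpha = 0.7629

0.7629


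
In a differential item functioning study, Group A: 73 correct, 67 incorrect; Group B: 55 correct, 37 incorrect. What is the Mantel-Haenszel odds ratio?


Odds_A = 73/67 = 1.0896
Odds_B = 55/37 = 1.4865
OR = Odds_A / Odds_B = 1.0896 / 1.4865
Exactly, OR = (73 * 37) / (67 * 55) = 2701 / 3685
OR = 0.733

0.733


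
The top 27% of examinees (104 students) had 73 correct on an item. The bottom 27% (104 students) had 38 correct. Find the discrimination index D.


p_upper = 73/104 = 0.7019
p_lower = 38/104 = 0.3654
D = 0.7019 - 0.3654 = 0.3365

0.3365


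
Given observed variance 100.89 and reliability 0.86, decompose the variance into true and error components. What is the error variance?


var_true = rxx * var_obs = 0.86 * 100.89 = 86.7654
var_error = var_obs - var_true
var_error = 100.89 - 86.7654
var_error = 14.1246

14.1246


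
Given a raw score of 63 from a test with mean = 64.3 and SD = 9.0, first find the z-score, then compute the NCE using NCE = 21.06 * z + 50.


z = (X - mean) / SD = (63 - 64.3) / 9.0
z = -1.3 / 9.0
z = -0.1444
NCE = NCE = 21.06z + 50
Carry z at full precision (z = -1.3 / 9.0) into the conversion:
NCE = 21.06 * (-1.3 / 9.0) + 50 = -27.378 / 9.0 + 50
NCE = -3.042 + 50
NCE = 46.958

46.958


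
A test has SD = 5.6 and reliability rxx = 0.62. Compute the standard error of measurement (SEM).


SEM = SD * sqrt(1 - rxx)
SEM = 5.6 * sqrt(1 - 0.62)
SEM = 5.6 * sqrt(0.38) = 5.6 * 0.616441
SEM = 3.4521

3.4521


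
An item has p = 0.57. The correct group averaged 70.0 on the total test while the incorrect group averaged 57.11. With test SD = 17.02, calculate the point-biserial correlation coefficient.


q = 1 - p = 0.43
rpb = ((M1 - M0) / SD) * sqrt(p * q)
rpb = ((70.0 - 57.11) / 17.02) * sqrt(0.57 * 0.43)
rpb = 0.3749

0.3749


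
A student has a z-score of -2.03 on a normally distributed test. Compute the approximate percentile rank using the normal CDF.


CDF(z) = 0.5 * (1 + erf(z/sqrt(2)))
erf(-1.4354) = -0.9576
CDF = 0.0212
Percentile rank = 0.0212 * 100 = 2.12

2.12


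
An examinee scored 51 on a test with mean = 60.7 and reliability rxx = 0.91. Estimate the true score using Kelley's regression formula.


T_est = rxx * X + (1 - rxx) * mean
T_est = 0.91 * 51 + 0.09 * 60.7
T_est = 46.41 + 5.463
T_est = 51.873

51.873


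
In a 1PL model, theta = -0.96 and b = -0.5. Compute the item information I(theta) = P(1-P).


P = 1/(1+exp(-(-0.96--0.5))) = 0.387
I = P*(1-P) = 0.387 * 0.613
I = 0.2372

0.2372


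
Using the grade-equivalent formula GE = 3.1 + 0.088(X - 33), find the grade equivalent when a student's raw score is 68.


raw - median = 68 - 33 = 35
slope * diff = 0.088 * 35 = 3.08
GE = 3.1 + 3.08
GE = 6.18

6.18


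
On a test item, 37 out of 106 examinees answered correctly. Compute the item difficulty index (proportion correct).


Item difficulty p = number correct / total examinees
p = 37 / 106
p = 0.3491

0.3491


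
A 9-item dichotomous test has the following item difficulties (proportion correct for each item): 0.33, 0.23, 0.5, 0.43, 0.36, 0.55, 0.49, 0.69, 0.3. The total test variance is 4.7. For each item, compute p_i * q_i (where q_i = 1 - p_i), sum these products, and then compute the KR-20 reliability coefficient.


For each item, compute p_i * q_i:
  Item 1: 0.33 * 0.67 = 0.2211
  Item 2: 0.23 * 0.77 = 0.1771
  Item 3: 0.5 * 0.5 = 0.25
  Item 4: 0.43 * 0.57 = 0.2451
  Item 5: 0.36 * 0.64 = 0.2304
  Item 6: 0.55 * 0.45 = 0.2475
  Item 7: 0.49 * 0.51 = 0.2499
  Item 8: 0.69 * 0.31 = 0.2139
  Item 9: 0.3 * 0.7 = 0.21
Sum(p_i * q_i) = 0.2211 + 0.1771 + 0.25 + 0.2451 + 0.2304 + 0.2475 + 0.2499 + 0.2139 + 0.21 = 2.045
KR-20 = (k/(k-1)) * (1 - Sum(p_i*q_i) / Var_total)
= (9/8) * (1 - 2.045/4.7)
= 1.125 * 0.5649
KR-20 = 0.6355

0.6355


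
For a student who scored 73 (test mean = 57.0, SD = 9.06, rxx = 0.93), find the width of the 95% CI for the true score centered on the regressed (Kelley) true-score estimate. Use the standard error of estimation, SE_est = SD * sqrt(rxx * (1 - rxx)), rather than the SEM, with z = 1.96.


True score estimate = 0.93*73 + 0.07*57.0 = 71.88
SE_est = SD * sqrt(rxx * (1 - rxx)) = 9.06 * sqrt(0.93 * 0.07) = 9.06 * sqrt(0.0651) = 2.311632
CI = T_est +/- z * SE_est, so width = 2 * z * SE_est = 2 * 1.96 * 2.311632
Width = 9.0616

9.0616


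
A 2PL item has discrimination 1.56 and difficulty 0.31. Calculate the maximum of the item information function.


For 2PL, max info at theta = b = 0.31
I_max = a^2 / 4 = 1.56^2 / 4
= 2.4336 / 4
I_max = 0.6084

0.6084


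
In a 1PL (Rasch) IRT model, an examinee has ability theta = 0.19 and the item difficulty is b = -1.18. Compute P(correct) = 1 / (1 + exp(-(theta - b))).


theta - b = 0.19 - -1.18 = 1.37
exp(-(theta - b)) = exp(-1.37) = 0.2541
P = 1 / (1 + 0.2541)
P = 0.7974

0.7974


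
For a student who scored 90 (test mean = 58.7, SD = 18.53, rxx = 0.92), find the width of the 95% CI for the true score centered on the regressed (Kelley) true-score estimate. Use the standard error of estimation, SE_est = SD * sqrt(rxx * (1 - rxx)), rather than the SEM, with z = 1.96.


True score estimate = 0.92*90 + 0.08*58.7 = 87.496
SE_est = SD * sqrt(rxx * (1 - rxx)) = 18.53 * sqrt(0.92 * 0.08) = 18.53 * sqrt(0.0736) = 5.027063
CI = T_est +/- z * SE_est, so width = 2 * z * SE_est = 2 * 1.96 * 5.027063
Width = 19.7061

19.7061


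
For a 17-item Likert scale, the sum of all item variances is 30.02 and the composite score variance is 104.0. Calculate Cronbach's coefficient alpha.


alpha = (k/(k-1)) * (1 - sum(si^2)/s_total^2)
= (17/16) * (1 - 30.02/104.0)
alpha = 0.7558

0.7558


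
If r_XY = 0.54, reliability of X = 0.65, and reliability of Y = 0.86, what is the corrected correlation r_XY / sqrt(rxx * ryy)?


r_corrected = rxy / sqrt(rxx * ryy)
= 0.54 / sqrt(0.65 * 0.86)
= 0.54 / sqrt(0.559)
= 0.54 / 0.747663
r_corrected = 0.7223

0.7223


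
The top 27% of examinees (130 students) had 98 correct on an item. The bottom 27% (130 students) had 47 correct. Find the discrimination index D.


p_upper = 98/130 = 0.7538
p_lower = 47/130 = 0.3615
D = 0.7538 - 0.3615 = 0.3923

0.3923


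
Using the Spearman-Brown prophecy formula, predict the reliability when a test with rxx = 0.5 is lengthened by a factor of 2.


r_new = (n * rxx) / (1 + (n-1) * rxx)
r_new = (2 * 0.5) / (1 + 1 * 0.5)
r_new = 1.0 / 1.5
r_new = 0.6667

0.6667


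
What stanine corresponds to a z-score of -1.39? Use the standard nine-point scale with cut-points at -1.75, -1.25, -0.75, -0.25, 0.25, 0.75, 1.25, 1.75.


Stanine boundaries: [-1.75, -1.25, -0.75, -0.25, 0.25, 0.75, 1.25, 1.75]
z = -1.39
Check each boundary:
  z >= -1.75 -> could be stanine 2
  z < -1.25
  z < -0.75
  z < -0.25
  z < 0.25
  z < 0.75
  z < 1.25
  z < 1.75
Highest qualifying boundary gives stanine = 2

2


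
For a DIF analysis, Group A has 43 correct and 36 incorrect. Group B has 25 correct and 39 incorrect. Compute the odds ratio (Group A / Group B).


Odds_A = 43/36 = 1.1944
Odds_B = 25/39 = 0.641
OR = Odds_A / Odds_B = 1.1944 / 0.641
Exactly, OR = (43 * 39) / (36 * 25) = 1677 / 900
OR = 1.8633

1.8633


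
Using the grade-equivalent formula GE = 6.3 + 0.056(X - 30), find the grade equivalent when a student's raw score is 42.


raw - median = 42 - 30 = 12
slope * diff = 0.056 * 12 = 0.672
GE = 6.3 + 0.672
GE = 6.972

6.972


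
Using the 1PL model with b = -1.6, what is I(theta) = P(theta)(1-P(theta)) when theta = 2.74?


P = 1/(1+exp(-(2.74--1.6))) = 0.9871
I = P*(1-P) = 0.9871 * 0.0129
I = 0.0127

0.0127


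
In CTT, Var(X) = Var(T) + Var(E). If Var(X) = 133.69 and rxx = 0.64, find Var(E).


var_true = rxx * var_obs = 0.64 * 133.69 = 85.5616
var_error = var_obs - var_true
var_error = 133.69 - 85.5616
var_error = 48.1284

48.1284


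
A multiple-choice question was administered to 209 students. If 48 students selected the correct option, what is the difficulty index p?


Item difficulty p = number correct / total examinees
p = 48 / 209
p = 0.2297

0.2297


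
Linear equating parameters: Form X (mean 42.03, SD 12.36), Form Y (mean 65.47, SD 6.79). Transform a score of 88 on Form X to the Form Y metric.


slope = SD_Y / SD_X = 6.79 / 12.36 ~ 0.5494
intercept = mean_Y - slope * mean_X = 65.47 - (6.79 / 12.36) * 42.03 ~ 42.3807
Y = slope * X + intercept. To avoid rounding drift from the rounded slope/intercept, evaluate the equivalent form Y = mean_Y + SD_Y * (X - mean_X) / SD_X at full precision:
Y = 65.47 + 6.79 * (88 - 42.03) / 12.36
Y = 65.47 + 6.79 * 45.97 / 12.36
Y = 65.47 + 312.1363 / 12.36
Y = 65.47 + 25.2537
Y = 90.7237

90.7237


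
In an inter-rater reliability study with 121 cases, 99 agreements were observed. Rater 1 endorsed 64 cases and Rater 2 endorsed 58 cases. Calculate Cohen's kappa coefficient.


P_o = 99/121 = 0.818182
P_e = (64*58 + 57*63) / 14641 = 0.498805
kappa = (P_o - P_e) / (1 - P_e)
kappa = (0.818182 - 0.498805) / (1 - 0.498805)
kappa = 0.6372

0.6372


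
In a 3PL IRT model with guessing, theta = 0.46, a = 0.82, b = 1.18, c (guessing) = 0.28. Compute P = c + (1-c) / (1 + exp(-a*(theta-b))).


logit = 0.82*(0.46 - 1.18) = -0.5904
P* = 1/(1 + exp(--0.5904)) = 0.3565
P = 0.28 + (1 - 0.28) * 0.3565
P = 0.5367

0.5367


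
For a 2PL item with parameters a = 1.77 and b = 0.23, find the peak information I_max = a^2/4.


For 2PL, max info at theta = b = 0.23
I_max = a^2 / 4 = 1.77^2 / 4
= 3.1329 / 4
I_max = 0.7832

0.7832


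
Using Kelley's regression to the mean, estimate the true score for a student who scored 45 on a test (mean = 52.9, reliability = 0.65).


T_est = rxx * X + (1 - rxx) * mean
T_est = 0.65 * 45 + 0.35 * 52.9
T_est = 29.25 + 18.515
T_est = 47.765

47.765


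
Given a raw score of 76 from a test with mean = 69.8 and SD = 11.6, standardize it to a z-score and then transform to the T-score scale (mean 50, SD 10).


z = (X - mean) / SD = (76 - 69.8) / 11.6
z = 6.2 / 11.6
z = 0.5345
T-score = T = 50 + 10z
Carry z at full precision (z = 6.2 / 11.6) into the conversion:
T-score = 50 + 10 * (6.2 / 11.6) = 50 + 62 / 11.6
T-score = 50 + 5.3448
T-score = 55.3448

55.3448


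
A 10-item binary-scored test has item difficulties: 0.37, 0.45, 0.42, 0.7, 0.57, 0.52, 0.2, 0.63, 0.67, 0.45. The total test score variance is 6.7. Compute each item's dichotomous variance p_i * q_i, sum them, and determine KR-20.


For each item, compute p_i * q_i:
  Item 1: 0.37 * 0.63 = 0.2331
  Item 2: 0.45 * 0.55 = 0.2475
  Item 3: 0.42 * 0.58 = 0.2436
  Item 4: 0.7 * 0.3 = 0.21
  Item 5: 0.57 * 0.43 = 0.2451
  Item 6: 0.52 * 0.48 = 0.2496
  Item 7: 0.2 * 0.8 = 0.16
  Item 8: 0.63 * 0.37 = 0.2331
  Item 9: 0.67 * 0.33 = 0.2211
  Item 10: 0.45 * 0.55 = 0.2475
Sum(p_i * q_i) = 0.2331 + 0.2475 + 0.2436 + 0.21 + 0.2451 + 0.2496 + 0.16 + 0.2331 + 0.2211 + 0.2475 = 2.2906
KR-20 = (k/(k-1)) * (1 - Sum(p_i*q_i) / Var_total)
= (10/9) * (1 - 2.2906/6.7)
= 1.1111 * 0.6581
KR-20 = 0.7312

0.7312


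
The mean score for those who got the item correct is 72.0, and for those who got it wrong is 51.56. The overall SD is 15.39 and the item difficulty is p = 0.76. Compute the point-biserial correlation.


q = 1 - p = 0.24
rpb = ((M1 - M0) / SD) * sqrt(p * q)
rpb = ((72.0 - 51.56) / 15.39) * sqrt(0.76 * 0.24)
rpb = 0.5672

0.5672


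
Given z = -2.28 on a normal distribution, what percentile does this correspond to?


CDF(z) = 0.5 * (1 + erf(z/sqrt(2)))
erf(-1.6122) = -0.9774
CDF = 0.0113
Percentile rank = 0.0113 * 100 = 1.13

1.13


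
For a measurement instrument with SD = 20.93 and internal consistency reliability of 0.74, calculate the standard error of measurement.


SEM = SD * sqrt(1 - rxx)
SEM = 20.93 * sqrt(1 - 0.74)
SEM = 20.93 * sqrt(0.26) = 20.93 * 0.509902
SEM = 10.6722

10.6722


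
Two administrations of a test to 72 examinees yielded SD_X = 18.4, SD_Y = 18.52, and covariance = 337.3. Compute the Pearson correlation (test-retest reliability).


r = cov(X,Y) / (SD_X * SD_Y)
r = 337.3 / (18.4 * 18.52)
r = 337.3 / 340.768
r = 0.9898

0.9898


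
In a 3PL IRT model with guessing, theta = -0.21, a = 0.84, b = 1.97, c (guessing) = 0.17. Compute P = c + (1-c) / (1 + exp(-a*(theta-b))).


logit = 0.84*(-0.21 - 1.97) = -1.8312
P* = 1/(1 + exp(--1.8312)) = 0.1381
P = 0.17 + (1 - 0.17) * 0.1381
P = 0.2846

0.2846


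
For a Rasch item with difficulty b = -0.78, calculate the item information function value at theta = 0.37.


P = 1/(1+exp(-(0.37--0.78))) = 0.7595
I = P*(1-P) = 0.7595 * 0.2405
I = 0.1827

0.1827


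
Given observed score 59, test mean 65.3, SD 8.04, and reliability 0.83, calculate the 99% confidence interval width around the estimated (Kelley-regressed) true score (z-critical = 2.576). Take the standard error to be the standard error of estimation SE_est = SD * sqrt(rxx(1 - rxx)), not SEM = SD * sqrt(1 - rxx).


True score estimate = 0.83*59 + 0.17*65.3 = 60.071
SE_est = SD * sqrt(rxx * (1 - rxx)) = 8.04 * sqrt(0.83 * 0.17) = 8.04 * sqrt(0.1411) = 3.020088
CI = T_est +/- z * SE_est, so width = 2 * z * SE_est = 2 * 2.576 * 3.020088
Width = 15.5595

15.5595


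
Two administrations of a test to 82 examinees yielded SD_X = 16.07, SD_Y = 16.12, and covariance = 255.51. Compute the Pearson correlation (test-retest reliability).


r = cov(X,Y) / (SD_X * SD_Y)
r = 255.51 / (16.07 * 16.12)
r = 255.51 / 259.0484
r = 0.9863

0.9863


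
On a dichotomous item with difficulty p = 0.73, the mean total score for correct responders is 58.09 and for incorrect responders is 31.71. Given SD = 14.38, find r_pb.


q = 1 - p = 0.27
rpb = ((M1 - M0) / SD) * sqrt(p * q)
rpb = ((58.09 - 31.71) / 14.38) * sqrt(0.73 * 0.27)
rpb = 0.8144

0.8144


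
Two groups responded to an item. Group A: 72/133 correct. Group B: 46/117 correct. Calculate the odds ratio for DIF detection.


Odds_A = 72/61 = 1.1803
Odds_B = 46/71 = 0.6479
OR = Odds_A / Odds_B = 1.1803 / 0.6479
Exactly, OR = (72 * 71) / (61 * 46) = 5112 / 2806
OR = 1.8218

1.8218


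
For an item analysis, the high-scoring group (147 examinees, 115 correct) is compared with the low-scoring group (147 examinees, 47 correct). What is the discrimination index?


p_upper = 115/147 = 0.7823
p_lower = 47/147 = 0.3197
D = 0.7823 - 0.3197 = 0.4626

0.4626


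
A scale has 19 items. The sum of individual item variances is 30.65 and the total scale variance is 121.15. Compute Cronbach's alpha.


alpha = (k/(k-1)) * (1 - sum(si^2)/s_total^2)
= (19/18) * (1 - 30.65/121.15)
alpha = 0.7885

0.7885


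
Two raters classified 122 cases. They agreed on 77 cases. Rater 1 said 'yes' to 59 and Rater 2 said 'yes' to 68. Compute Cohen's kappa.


P_o = 77/122 = 0.631148
P_e = (59*68 + 63*54) / 14884 = 0.498119
kappa = (P_o - P_e) / (1 - P_e)
kappa = (0.631148 - 0.498119) / (1 - 0.498119)
kappa = 0.2651

0.2651


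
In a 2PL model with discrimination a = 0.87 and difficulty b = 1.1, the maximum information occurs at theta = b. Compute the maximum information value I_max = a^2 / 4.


For 2PL, max info at theta = b = 1.1
I_max = a^2 / 4 = 0.87^2 / 4
= 0.7569 / 4
I_max = 0.1892

0.1892


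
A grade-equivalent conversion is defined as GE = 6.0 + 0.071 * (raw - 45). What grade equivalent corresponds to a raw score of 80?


raw - median = 80 - 45 = 35
slope * diff = 0.071 * 35 = 2.485
GE = 6.0 + 2.485
GE = 8.485

8.485


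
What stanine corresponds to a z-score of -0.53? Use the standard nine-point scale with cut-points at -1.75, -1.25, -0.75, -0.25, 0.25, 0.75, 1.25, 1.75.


Stanine boundaries: [-1.75, -1.25, -0.75, -0.25, 0.25, 0.75, 1.25, 1.75]
z = -0.53
Check each boundary:
  z >= -1.75 -> could be stanine 2
  z >= -1.25 -> could be stanine 3
  z >= -0.75 -> could be stanine 4
  z < -0.25
  z < 0.25
  z < 0.75
  z < 1.25
  z < 1.75
Highest qualifying boundary gives stanine = 4

4


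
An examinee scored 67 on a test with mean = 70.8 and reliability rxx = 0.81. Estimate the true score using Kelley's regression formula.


T_est = rxx * X + (1 - rxx) * mean
T_est = 0.81 * 67 + 0.19 * 70.8
T_est = 54.27 + 13.452
T_est = 67.722

67.722


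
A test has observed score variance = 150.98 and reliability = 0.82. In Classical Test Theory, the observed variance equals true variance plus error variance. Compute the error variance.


var_true = rxx * var_obs = 0.82 * 150.98 = 123.8036
var_error = var_obs - var_true
var_error = 150.98 - 123.8036
var_error = 27.1764

27.1764


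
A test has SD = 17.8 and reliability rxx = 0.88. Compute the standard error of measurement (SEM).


SEM = SD * sqrt(1 - rxx)
SEM = 17.8 * sqrt(1 - 0.88)
SEM = 17.8 * sqrt(0.12) = 17.8 * 0.34641
SEM = 6.1661

6.1661


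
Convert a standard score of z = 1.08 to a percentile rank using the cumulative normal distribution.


CDF(z) = 0.5 * (1 + erf(z/sqrt(2)))
erf(0.7637) = 0.7199
CDF = 0.8599
Percentile rank = 0.8599 * 100 = 85.99

85.99


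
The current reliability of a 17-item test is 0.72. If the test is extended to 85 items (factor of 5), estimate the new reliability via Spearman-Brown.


r_new = (n * rxx) / (1 + (n-1) * rxx)
r_new = (5 * 0.72) / (1 + 4 * 0.72)
r_new = 3.6 / 3.88
r_new = 0.9278

0.9278


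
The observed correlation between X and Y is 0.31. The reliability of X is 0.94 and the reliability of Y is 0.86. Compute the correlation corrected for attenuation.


r_corrected = rxy / sqrt(rxx * ryy)
= 0.31 / sqrt(0.94 * 0.86)
= 0.31 / sqrt(0.8084)
= 0.31 / 0.899111
r_corrected = 0.3448

0.3448


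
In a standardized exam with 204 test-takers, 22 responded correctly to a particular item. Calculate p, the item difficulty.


Item difficulty p = number correct / total examinees
p = 22 / 204
p = 0.1078

0.1078


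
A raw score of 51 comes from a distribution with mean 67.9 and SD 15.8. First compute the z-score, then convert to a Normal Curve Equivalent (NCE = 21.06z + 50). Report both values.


z = (X - mean) / SD = (51 - 67.9) / 15.8
z = -16.9 / 15.8
z = -1.0696
NCE = NCE = 21.06z + 50
Carry z at full precision (z = -16.9 / 15.8) into the conversion:
NCE = 21.06 * (-16.9 / 15.8) + 50 = -355.914 / 15.8 + 50
NCE = -22.5262 + 50
NCE = 27.4738

27.4738


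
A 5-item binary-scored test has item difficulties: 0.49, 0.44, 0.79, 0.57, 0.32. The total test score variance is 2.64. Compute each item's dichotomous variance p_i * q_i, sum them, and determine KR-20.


For each item, compute p_i * q_i:
  Item 1: 0.49 * 0.51 = 0.2499
  Item 2: 0.44 * 0.56 = 0.2464
  Item 3: 0.79 * 0.21 = 0.1659
  Item 4: 0.57 * 0.43 = 0.2451
  Item 5: 0.32 * 0.68 = 0.2176
Sum(p_i * q_i) = 0.2499 + 0.2464 + 0.1659 + 0.2451 + 0.2176 = 1.1249
KR-20 = (k/(k-1)) * (1 - Sum(p_i*q_i) / Var_total)
= (5/4) * (1 - 1.1249/2.64)
= 1.25 * 0.5739
KR-20 = 0.7174

0.7174


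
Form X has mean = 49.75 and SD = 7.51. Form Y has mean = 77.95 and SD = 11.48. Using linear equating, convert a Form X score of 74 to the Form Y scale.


slope = SD_Y / SD_X = 11.48 / 7.51 ~ 1.5286
intercept = mean_Y - slope * mean_X = 77.95 - (11.48 / 7.51) * 49.75 ~ 1.9007
Y = slope * X + intercept. To avoid rounding drift from the rounded slope/intercept, evaluate the equivalent form Y = mean_Y + SD_Y * (X - mean_X) / SD_X at full precision:
Y = 77.95 + 11.48 * (74 - 49.75) / 7.51
Y = 77.95 + 11.48 * 24.25 / 7.51
Y = 77.95 + 278.39 / 7.51
Y = 77.95 + 37.0692
Y = 115.0192

115.0192


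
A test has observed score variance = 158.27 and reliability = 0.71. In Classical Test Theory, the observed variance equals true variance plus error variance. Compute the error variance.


var_true = rxx * var_obs = 0.71 * 158.27 = 112.3717
var_error = var_obs - var_true
var_error = 158.27 - 112.3717
var_error = 45.8983

45.8983


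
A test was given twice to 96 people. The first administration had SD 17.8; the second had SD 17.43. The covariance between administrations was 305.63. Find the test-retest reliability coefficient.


r = cov(X,Y) / (SD_X * SD_Y)
r = 305.63 / (17.8 * 17.43)
r = 305.63 / 310.254
r = 0.9851

0.9851


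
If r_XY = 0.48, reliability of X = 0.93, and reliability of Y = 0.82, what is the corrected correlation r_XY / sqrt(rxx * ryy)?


r_corrected = rxy / sqrt(rxx * ryy)
= 0.48 / sqrt(0.93 * 0.82)
= 0.48 / sqrt(0.7626)
= 0.48 / 0.87327
r_corrected = 0.5497

0.5497


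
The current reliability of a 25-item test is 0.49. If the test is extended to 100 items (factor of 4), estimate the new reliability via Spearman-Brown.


r_new = (n * rxx) / (1 + (n-1) * rxx)
r_new = (4 * 0.49) / (1 + 3 * 0.49)
r_new = 1.96 / 2.47
r_new = 0.7935

0.7935


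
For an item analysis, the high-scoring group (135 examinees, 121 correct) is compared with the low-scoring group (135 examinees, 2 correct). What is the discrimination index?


p_upper = 121/135 = 0.8963
p_lower = 2/135 = 0.0148
D = 0.8963 - 0.0148 = 0.8815

0.8815


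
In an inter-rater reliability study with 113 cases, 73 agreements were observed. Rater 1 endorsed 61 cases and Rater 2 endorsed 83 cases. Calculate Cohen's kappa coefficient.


P_o = 73/113 = 0.646018
P_e = (61*83 + 52*30) / 12769 = 0.518678
kappa = (P_o - P_e) / (1 - P_e)
kappa = (0.646018 - 0.518678) / (1 - 0.518678)
kappa = 0.2646

0.2646


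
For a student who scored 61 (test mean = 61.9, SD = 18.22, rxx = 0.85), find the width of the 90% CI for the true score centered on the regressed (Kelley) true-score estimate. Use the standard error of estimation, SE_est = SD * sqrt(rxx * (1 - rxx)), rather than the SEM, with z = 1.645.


True score estimate = 0.85*61 + 0.15*61.9 = 61.135
SE_est = SD * sqrt(rxx * (1 - rxx)) = 18.22 * sqrt(0.85 * 0.15) = 18.22 * sqrt(0.1275) = 6.505841
CI = T_est +/- z * SE_est, so width = 2 * z * SE_est = 2 * 1.645 * 6.505841
Width = 21.4042

21.4042


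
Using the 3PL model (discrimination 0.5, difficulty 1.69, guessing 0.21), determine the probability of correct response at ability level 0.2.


logit = 0.5*(0.2 - 1.69) = -0.745
P* = 1/(1 + exp(--0.745)) = 0.3219
P = 0.21 + (1 - 0.21) * 0.3219
P = 0.4643

0.4643


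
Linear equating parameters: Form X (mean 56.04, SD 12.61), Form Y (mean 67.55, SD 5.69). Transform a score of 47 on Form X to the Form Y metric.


slope = SD_Y / SD_X = 5.69 / 12.61 ~ 0.4512
intercept = mean_Y - slope * mean_X = 67.55 - (5.69 / 12.61) * 56.04 ~ 42.2631
Y = slope * X + intercept. To avoid rounding drift from the rounded slope/intercept, evaluate the equivalent form Y = mean_Y + SD_Y * (X - mean_X) / SD_X at full precision:
Y = 67.55 + 5.69 * (47 - 56.04) / 12.61
Y = 67.55 - 5.69 * 9.04 / 12.61
Y = 67.55 - 51.4376 / 12.61
Y = 67.55 - 4.0791
Y = 63.4709

63.4709


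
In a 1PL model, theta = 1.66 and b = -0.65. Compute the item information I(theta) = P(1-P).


P = 1/(1+exp(-(1.66--0.65))) = 0.9097
I = P*(1-P) = 0.9097 * 0.0903
I = 0.0821

0.0821


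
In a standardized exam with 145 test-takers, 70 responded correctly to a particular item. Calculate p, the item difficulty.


Item difficulty p = number correct / total examinees
p = 70 / 145
p = 0.4828

0.4828


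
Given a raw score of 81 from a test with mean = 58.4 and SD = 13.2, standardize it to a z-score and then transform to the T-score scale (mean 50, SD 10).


z = (X - mean) / SD = (81 - 58.4) / 13.2
z = 22.6 / 13.2
z = 1.7121
T-score = T = 50 + 10z
Carry z at full precision (z = 22.6 / 13.2) into the conversion:
T-score = 50 + 10 * (22.6 / 13.2) = 50 + 226 / 13.2
T-score = 50 + 17.1212
T-score = 67.1212

67.1212


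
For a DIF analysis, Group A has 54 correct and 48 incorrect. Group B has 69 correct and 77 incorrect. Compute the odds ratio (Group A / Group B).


Odds_A = 54/48 = 1.125
Odds_B = 69/77 = 0.8961
OR = Odds_A / Odds_B = 1.125 / 0.8961
Exactly, OR = (54 * 77) / (48 * 69) = 4158 / 3312
OR = 1.2554

1.2554


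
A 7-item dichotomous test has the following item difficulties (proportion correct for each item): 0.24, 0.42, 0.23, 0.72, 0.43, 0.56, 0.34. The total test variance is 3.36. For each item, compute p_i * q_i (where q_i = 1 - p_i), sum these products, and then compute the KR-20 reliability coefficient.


For each item, compute p_i * q_i:
  Item 1: 0.24 * 0.76 = 0.1824
  Item 2: 0.42 * 0.58 = 0.2436
  Item 3: 0.23 * 0.77 = 0.1771
  Item 4: 0.72 * 0.28 = 0.2016
  Item 5: 0.43 * 0.57 = 0.2451
  Item 6: 0.56 * 0.44 = 0.2464
  Item 7: 0.34 * 0.66 = 0.2244
Sum(p_i * q_i) = 0.1824 + 0.2436 + 0.1771 + 0.2016 + 0.2451 + 0.2464 + 0.2244 = 1.5206
KR-20 = (k/(k-1)) * (1 - Sum(p_i*q_i) / Var_total)
= (7/6) * (1 - 1.5206/3.36)
= 1.1667 * 0.5474
KR-20 = 0.6387

0.6387


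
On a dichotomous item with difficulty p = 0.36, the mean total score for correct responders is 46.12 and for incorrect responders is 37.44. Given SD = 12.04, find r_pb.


q = 1 - p = 0.64
rpb = ((M1 - M0) / SD) * sqrt(p * q)
rpb = ((46.12 - 37.44) / 12.04) * sqrt(0.36 * 0.64)
rpb = 0.346

0.346


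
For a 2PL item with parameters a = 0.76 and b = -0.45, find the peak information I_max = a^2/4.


For 2PL, max info at theta = b = -0.45
I_max = a^2 / 4 = 0.76^2 / 4
= 0.5776 / 4
I_max = 0.1444

0.1444


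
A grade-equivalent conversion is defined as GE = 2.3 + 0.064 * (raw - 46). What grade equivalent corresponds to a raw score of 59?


raw - median = 59 - 46 = 13
slope * diff = 0.064 * 13 = 0.832
GE = 2.3 + 0.832
GE = 3.132

3.132


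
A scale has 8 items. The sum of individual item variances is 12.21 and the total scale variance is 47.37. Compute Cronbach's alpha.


alpha = (k/(k-1)) * (1 - sum(si^2)/s_total^2)
= (8/7) * (1 - 12.21/47.37)
alpha = 0.8483

0.8483


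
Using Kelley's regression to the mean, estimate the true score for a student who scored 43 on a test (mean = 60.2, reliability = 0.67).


T_est = rxx * X + (1 - rxx) * mean
T_est = 0.67 * 43 + 0.33 * 60.2
T_est = 28.81 + 19.866
T_est = 48.676

48.676


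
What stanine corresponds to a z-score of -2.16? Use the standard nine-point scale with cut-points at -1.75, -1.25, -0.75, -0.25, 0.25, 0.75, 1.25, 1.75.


Stanine boundaries: [-1.75, -1.25, -0.75, -0.25, 0.25, 0.75, 1.25, 1.75]
z = -2.16
Check each boundary:
  z < -1.75
  z < -1.25
  z < -0.75
  z < -0.25
  z < 0.25
  z < 0.75
  z < 1.25
  z < 1.75
Highest qualifying boundary gives stanine = 1

1


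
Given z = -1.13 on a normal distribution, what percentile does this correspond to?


CDF(z) = 0.5 * (1 + erf(z/sqrt(2)))
erf(-0.799) = -0.7415
CDF = 0.1292
Percentile rank = 0.1292 * 100 = 12.92

12.92


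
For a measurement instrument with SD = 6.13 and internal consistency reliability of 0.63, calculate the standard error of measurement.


SEM = SD * sqrt(1 - rxx)
SEM = 6.13 * sqrt(1 - 0.63)
SEM = 6.13 * sqrt(0.37) = 6.13 * 0.608276
SEM = 3.7287

3.7287


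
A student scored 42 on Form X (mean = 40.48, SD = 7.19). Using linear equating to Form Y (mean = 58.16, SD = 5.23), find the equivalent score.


slope = SD_Y / SD_X = 5.23 / 7.19 ~ 0.7274
intercept = mean_Y - slope * mean_X = 58.16 - (5.23 / 7.19) * 40.48 ~ 28.7149
Y = slope * X + intercept. To avoid rounding drift from the rounded slope/intercept, evaluate the equivalent form Y = mean_Y + SD_Y * (X - mean_X) / SD_X at full precision:
Y = 58.16 + 5.23 * (42 - 40.48) / 7.19
Y = 58.16 + 5.23 * 1.52 / 7.19
Y = 58.16 + 7.9496 / 7.19
Y = 58.16 + 1.1056
Y = 59.2656

59.2656


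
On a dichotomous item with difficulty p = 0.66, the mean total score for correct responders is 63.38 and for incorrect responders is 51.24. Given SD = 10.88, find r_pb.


q = 1 - p = 0.34
rpb = ((M1 - M0) / SD) * sqrt(p * q)
rpb = ((63.38 - 51.24) / 10.88) * sqrt(0.66 * 0.34)
rpb = 0.5286

0.5286


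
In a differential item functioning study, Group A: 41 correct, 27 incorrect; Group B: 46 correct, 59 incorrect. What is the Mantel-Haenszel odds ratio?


Odds_A = 41/27 = 1.5185
Odds_B = 46/59 = 0.7797
OR = Odds_A / Odds_B = 1.5185 / 0.7797
Exactly, OR = (41 * 59) / (27 * 46) = 2419 / 1242
OR = 1.9477

1.9477


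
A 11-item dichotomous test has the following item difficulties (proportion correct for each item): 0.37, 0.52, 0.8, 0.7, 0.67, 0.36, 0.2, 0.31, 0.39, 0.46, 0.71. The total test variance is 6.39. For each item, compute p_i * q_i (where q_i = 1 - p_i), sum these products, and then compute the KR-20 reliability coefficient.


For each item, compute p_i * q_i:
  Item 1: 0.37 * 0.63 = 0.2331
  Item 2: 0.52 * 0.48 = 0.2496
  Item 3: 0.8 * 0.2 = 0.16
  Item 4: 0.7 * 0.3 = 0.21
  Item 5: 0.67 * 0.33 = 0.2211
  Item 6: 0.36 * 0.64 = 0.2304
  Item 7: 0.2 * 0.8 = 0.16
  Item 8: 0.31 * 0.69 = 0.2139
  Item 9: 0.39 * 0.61 = 0.2379
  Item 10: 0.46 * 0.54 = 0.2484
  Item 11: 0.71 * 0.29 = 0.2059
Sum(p_i * q_i) = 0.2331 + 0.2496 + 0.16 + 0.21 + 0.2211 + 0.2304 + 0.16 + 0.2139 + 0.2379 + 0.2484 + 0.2059 = 2.3703
KR-20 = (k/(k-1)) * (1 - Sum(p_i*q_i) / Var_total)
= (11/10) * (1 - 2.3703/6.39)
= 1.1 * 0.6291
KR-20 = 0.692

0.692


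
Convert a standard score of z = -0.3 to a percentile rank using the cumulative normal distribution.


CDF(z) = 0.5 * (1 + erf(z/sqrt(2)))
erf(-0.2121) = -0.2358
CDF = 0.3821
Percentile rank = 0.3821 * 100 = 38.21

38.21


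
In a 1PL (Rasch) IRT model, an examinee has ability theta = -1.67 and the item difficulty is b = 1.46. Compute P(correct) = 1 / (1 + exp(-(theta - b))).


theta - b = -1.67 - 1.46 = -3.13
exp(-(theta - b)) = exp(3.13) = 22.874
P = 1 / (1 + 22.874)
P = 0.0419

0.0419


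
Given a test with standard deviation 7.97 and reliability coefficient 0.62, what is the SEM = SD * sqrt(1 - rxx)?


SEM = SD * sqrt(1 - rxx)
SEM = 7.97 * sqrt(1 - 0.62)
SEM = 7.97 * sqrt(0.38) = 7.97 * 0.616441
SEM = 4.913

4.913


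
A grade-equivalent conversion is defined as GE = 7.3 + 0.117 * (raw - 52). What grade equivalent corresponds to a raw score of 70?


raw - median = 70 - 52 = 18
slope * diff = 0.117 * 18 = 2.106
GE = 7.3 + 2.106
GE = 9.406

9.406


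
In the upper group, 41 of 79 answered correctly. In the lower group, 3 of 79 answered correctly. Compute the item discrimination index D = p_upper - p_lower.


p_upper = 41/79 = 0.519
p_lower = 3/79 = 0.038
D = 0.519 - 0.038 = 0.481

0.481


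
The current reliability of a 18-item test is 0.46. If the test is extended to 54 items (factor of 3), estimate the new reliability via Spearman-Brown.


r_new = (n * rxx) / (1 + (n-1) * rxx)
r_new = (3 * 0.46) / (1 + 2 * 0.46)
r_new = 1.38 / 1.92
r_new = 0.7188

0.7188


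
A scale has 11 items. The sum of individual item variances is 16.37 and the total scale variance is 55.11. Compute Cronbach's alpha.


alpha = (k/(k-1)) * (1 - sum(si^2)/s_total^2)
= (11/10) * (1 - 16.37/55.11)
alpha = 0.7733

0.7733


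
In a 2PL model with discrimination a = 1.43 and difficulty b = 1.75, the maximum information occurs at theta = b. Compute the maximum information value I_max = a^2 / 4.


For 2PL, max info at theta = b = 1.75
I_max = a^2 / 4 = 1.43^2 / 4
= 2.0449 / 4
I_max = 0.5112

0.5112


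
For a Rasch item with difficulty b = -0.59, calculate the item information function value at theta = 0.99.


P = 1/(1+exp(-(0.99--0.59))) = 0.8292
I = P*(1-P) = 0.8292 * 0.1708
I = 0.1416

0.1416


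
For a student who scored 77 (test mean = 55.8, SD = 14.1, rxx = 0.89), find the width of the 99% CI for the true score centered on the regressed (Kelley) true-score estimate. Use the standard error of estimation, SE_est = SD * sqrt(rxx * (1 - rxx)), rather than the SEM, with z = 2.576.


True score estimate = 0.89*77 + 0.11*55.8 = 74.668
SE_est = SD * sqrt(rxx * (1 - rxx)) = 14.1 * sqrt(0.89 * 0.11) = 14.1 * sqrt(0.0979) = 4.411746
CI = T_est +/- z * SE_est, so width = 2 * z * SE_est = 2 * 2.576 * 4.411746
Width = 22.7293

22.7293


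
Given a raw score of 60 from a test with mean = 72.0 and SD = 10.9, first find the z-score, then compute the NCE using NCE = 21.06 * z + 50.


z = (X - mean) / SD = (60 - 72.0) / 10.9
z = -12.0 / 10.9
z = -1.1009
NCE = NCE = 21.06z + 50
Carry z at full precision (z = -12.0 / 10.9) into the conversion:
NCE = 21.06 * (-12.0 / 10.9) + 50 = -252.72 / 10.9 + 50
NCE = -23.1853 + 50
NCE = 26.8147

26.8147


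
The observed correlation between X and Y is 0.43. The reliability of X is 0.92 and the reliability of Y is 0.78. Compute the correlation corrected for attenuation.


r_corrected = rxy / sqrt(rxx * ryy)
= 0.43 / sqrt(0.92 * 0.78)
= 0.43 / sqrt(0.7176)
= 0.43 / 0.847113
r_corrected = 0.5076

0.5076


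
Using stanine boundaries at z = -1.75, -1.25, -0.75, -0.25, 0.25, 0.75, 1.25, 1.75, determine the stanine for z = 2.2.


Stanine boundaries: [-1.75, -1.25, -0.75, -0.25, 0.25, 0.75, 1.25, 1.75]
z = 2.2
Check each boundary:
  z >= -1.75 -> could be stanine 2
  z >= -1.25 -> could be stanine 3
  z >= -0.75 -> could be stanine 4
  z >= -0.25 -> could be stanine 5
  z >= 0.25 -> could be stanine 6
  z >= 0.75 -> could be stanine 7
  z >= 1.25 -> could be stanine 8
  z >= 1.75 -> could be stanine 9
Highest qualifying boundary gives stanine = 9

9


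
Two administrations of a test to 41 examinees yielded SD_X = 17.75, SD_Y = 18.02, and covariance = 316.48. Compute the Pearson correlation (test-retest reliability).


r = cov(X,Y) / (SD_X * SD_Y)
r = 316.48 / (17.75 * 18.02)
r = 316.48 / 319.855
r = 0.9894

0.9894


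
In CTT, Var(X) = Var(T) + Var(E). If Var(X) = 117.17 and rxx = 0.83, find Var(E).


var_true = rxx * var_obs = 0.83 * 117.17 = 97.2511
var_error = var_obs - var_true
var_error = 117.17 - 97.2511
var_error = 19.9189

19.9189


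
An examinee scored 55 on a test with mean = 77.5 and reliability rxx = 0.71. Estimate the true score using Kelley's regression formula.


T_est = rxx * X + (1 - rxx) * mean
T_est = 0.71 * 55 + 0.29 * 77.5
T_est = 39.05 + 22.475
T_est = 61.525

61.525


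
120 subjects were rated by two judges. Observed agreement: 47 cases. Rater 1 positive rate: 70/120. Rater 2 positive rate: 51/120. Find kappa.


P_o = 47/120 = 0.391667
P_e = (70*51 + 50*69) / 14400 = 0.4875
kappa = (P_o - P_e) / (1 - P_e)
kappa = (0.391667 - 0.4875) / (1 - 0.4875)
kappa = -0.187

-0.187


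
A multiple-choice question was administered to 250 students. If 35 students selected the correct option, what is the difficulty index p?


Item difficulty p = number correct / total examinees
p = 35 / 250
p = 0.14

0.14


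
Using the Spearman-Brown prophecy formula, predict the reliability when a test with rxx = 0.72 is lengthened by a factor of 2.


r_new = (n * rxx) / (1 + (n-1) * rxx)
r_new = (2 * 0.72) / (1 + 1 * 0.72)
r_new = 1.44 / 1.72
r_new = 0.8372

0.8372


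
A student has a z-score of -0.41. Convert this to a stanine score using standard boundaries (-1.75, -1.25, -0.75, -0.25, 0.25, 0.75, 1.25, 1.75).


Stanine boundaries: [-1.75, -1.25, -0.75, -0.25, 0.25, 0.75, 1.25, 1.75]
z = -0.41
Check each boundary:
  z >= -1.75 -> could be stanine 2
  z >= -1.25 -> could be stanine 3
  z >= -0.75 -> could be stanine 4
  z < -0.25
  z < 0.25
  z < 0.75
  z < 1.25
  z < 1.75
Highest qualifying boundary gives stanine = 4

4


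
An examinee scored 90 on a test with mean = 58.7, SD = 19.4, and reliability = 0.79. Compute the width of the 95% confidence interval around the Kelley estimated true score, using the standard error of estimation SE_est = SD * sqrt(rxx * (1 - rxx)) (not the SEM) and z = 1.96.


True score estimate = 0.79*90 + 0.21*58.7 = 83.427
SE_est = SD * sqrt(rxx * (1 - rxx)) = 19.4 * sqrt(0.79 * 0.21) = 19.4 * sqrt(0.1659) = 7.90178
CI = T_est +/- z * SE_est, so width = 2 * z * SE_est = 2 * 1.96 * 7.90178
Width = 30.975

30.975


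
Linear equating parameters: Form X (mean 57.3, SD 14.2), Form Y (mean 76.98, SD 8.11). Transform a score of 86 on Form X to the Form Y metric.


slope = SD_Y / SD_X = 8.11 / 14.2 ~ 0.5711
intercept = mean_Y - slope * mean_X = 76.98 - (8.11 / 14.2) * 57.3 ~ 44.2544
Y = slope * X + intercept. To avoid rounding drift from the rounded slope/intercept, evaluate the equivalent form Y = mean_Y + SD_Y * (X - mean_X) / SD_X at full precision:
Y = 76.98 + 8.11 * (86 - 57.3) / 14.2
Y = 76.98 + 8.11 * 28.7 / 14.2
Y = 76.98 + 232.757 / 14.2
Y = 76.98 + 16.3913
Y = 93.3713

93.3713


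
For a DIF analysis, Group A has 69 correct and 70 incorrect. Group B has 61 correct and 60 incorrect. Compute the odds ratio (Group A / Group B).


Odds_A = 69/70 = 0.9857
Odds_B = 61/60 = 1.0167
OR = Odds_A / Odds_B = 0.9857 / 1.0167
Exactly, OR = (69 * 60) / (70 * 61) = 4140 / 4270
OR = 0.9696

0.9696


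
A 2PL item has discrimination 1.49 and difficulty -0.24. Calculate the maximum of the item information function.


For 2PL, max info at theta = b = -0.24
I_max = a^2 / 4 = 1.49^2 / 4
= 2.2201 / 4
I_max = 0.555

0.555


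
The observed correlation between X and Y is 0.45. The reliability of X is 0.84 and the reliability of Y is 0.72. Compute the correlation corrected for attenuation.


r_corrected = rxy / sqrt(rxx * ryy)
= 0.45 / sqrt(0.84 * 0.72)
= 0.45 / sqrt(0.6048)
= 0.45 / 0.777689
r_corrected = 0.5786

0.5786


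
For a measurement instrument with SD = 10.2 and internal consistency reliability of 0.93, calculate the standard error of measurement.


SEM = SD * sqrt(1 - rxx)
SEM = 10.2 * sqrt(1 - 0.93)
SEM = 10.2 * sqrt(0.07) = 10.2 * 0.264575
SEM = 2.6987

2.6987


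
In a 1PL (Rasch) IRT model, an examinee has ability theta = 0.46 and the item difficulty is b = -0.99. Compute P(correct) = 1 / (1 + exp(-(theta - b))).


theta - b = 0.46 - -0.99 = 1.45
exp(-(theta - b)) = exp(-1.45) = 0.2346
P = 1 / (1 + 0.2346)
P = 0.81

0.81


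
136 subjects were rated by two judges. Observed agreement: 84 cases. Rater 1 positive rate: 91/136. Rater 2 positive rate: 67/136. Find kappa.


P_o = 84/136 = 0.617647
P_e = (91*67 + 45*69) / 18496 = 0.497513
kappa = (P_o - P_e) / (1 - P_e)
kappa = (0.617647 - 0.497513) / (1 - 0.497513)
kappa = 0.2391

0.2391
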